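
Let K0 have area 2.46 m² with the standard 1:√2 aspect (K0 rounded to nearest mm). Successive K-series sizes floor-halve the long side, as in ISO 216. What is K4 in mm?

Let K0's short side be w mm. w · w√2 = 2.46 m² = 2,460,000 mm², so w ≈ 1318.9 mm and w√2 ≈ 1865.2 mm → K0 = 1319 × 1865 mm.
K1: ⌊1865/2⌋ × 1319 = 932 × 1319 mm
K2: ⌊1319/2⌋ × 932 = 659 × 932 mm
K3: ⌊932/2⌋ × 659 = 466 × 659 mm
K4: ⌊659/2⌋ × 466 = 329 × 466 mm

329 × 466 mm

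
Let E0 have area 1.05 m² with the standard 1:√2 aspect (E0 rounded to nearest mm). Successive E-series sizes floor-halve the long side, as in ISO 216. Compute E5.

152 × 215 mm

Let E0's short side be w mm. w · w√2 = 1.05 m² = 1,050,000 mm², so w ≈ 861.7 mm and w√2 ≈ 1218.6 mm → E0 = 862 × 1219 mm.
E1: ⌊1219/2⌋ × 862 = 609 × 862 mm
E2: ⌊862/2⌋ × 609 = 431 × 609 mm
E3: ⌊609/2⌋ × 431 = 304 × 431 mm
E4: ⌊431/2⌋ × 304 = 215 × 304 mm
E5: ⌊304/2⌋ × 215 = 152 × 215 mm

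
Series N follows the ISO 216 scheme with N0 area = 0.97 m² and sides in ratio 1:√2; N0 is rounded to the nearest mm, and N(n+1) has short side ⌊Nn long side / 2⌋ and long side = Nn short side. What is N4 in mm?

207 × 292 mm

Let N0's short side be w mm. w · w√2 = 0.97 m² = 970,000 mm², so w ≈ 828.2 mm and w√2 ≈ 1171.2 mm → N0 = 828 × 1171 mm.
N1: ⌊1171/2⌋ × 828 = 585 × 828 mm
N2: ⌊828/2⌋ × 585 = 414 × 585 mm
N3: ⌊585/2⌋ × 414 = 292 × 414 mm
N4: ⌊414/2⌋ × 292 = 207 × 292 mm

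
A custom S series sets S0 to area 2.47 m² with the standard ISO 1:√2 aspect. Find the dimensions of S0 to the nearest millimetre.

1322 × 1869 mm

Let the short side be w mm. Then w · w√2 = 2.47 m² = 2,470,000 mm².
w² = 2,470,000/√2, so w ≈ 1321.6 mm; long side = w√2 ≈ 1869.0 mm.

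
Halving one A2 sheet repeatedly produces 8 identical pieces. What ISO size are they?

8 = 2^3, so 3 halving steps.
A2 → A3 → … → A5 after 3 steps.

A5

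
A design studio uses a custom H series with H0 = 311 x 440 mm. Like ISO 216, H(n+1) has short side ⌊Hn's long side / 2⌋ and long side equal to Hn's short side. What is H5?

55 × 77 mm

H1 = 220 × 311 mm (from H0 by 1 halving).
H2: ⌊311/2⌋ × 220 = 155 × 220 mm
H3: ⌊220/2⌋ × 155 = 110 × 155 mm
H4: ⌊155/2⌋ × 110 = 77 × 110 mm
H5: ⌊110/2⌋ × 77 = 55 × 77 mm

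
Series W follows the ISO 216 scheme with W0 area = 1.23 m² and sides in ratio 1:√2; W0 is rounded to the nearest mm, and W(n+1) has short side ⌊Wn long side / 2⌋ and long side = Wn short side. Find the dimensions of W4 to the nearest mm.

233 × 329 mm

Let W0's short side be w mm. w · w√2 = 1.23 m² = 1,230,000 mm², so w ≈ 932.6 mm and w√2 ≈ 1318.9 mm → W0 = 933 × 1319 mm.
W1: ⌊1319/2⌋ × 933 = 659 × 933 mm
W2: ⌊933/2⌋ × 659 = 466 × 659 mm
W3: ⌊659/2⌋ × 466 = 329 × 466 mm
W4: ⌊466/2⌋ × 329 = 233 × 329 mm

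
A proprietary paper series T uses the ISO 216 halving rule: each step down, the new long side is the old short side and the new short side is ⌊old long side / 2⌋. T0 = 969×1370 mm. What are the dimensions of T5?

171 × 242 mm

T1: ⌊1370/2⌋ × 969 = 685 × 969 mm
T2: ⌊969/2⌋ × 685 = 484 × 685 mm
T3: ⌊685/2⌋ × 484 = 342 × 484 mm
T4: ⌊484/2⌋ × 342 = 242 × 342 mm
T5: ⌊342/2⌋ × 242 = 171 × 242 mm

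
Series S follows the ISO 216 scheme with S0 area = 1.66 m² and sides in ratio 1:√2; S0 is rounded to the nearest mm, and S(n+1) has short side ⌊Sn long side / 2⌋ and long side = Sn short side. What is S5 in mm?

191 × 270 mm

Let S0's short side be w mm. w · w√2 = 1.66 m² = 1,660,000 mm², so w ≈ 1083.4 mm and w√2 ≈ 1532.2 mm → S0 = 1083 × 1532 mm.
S1: ⌊1532/2⌋ × 1083 = 766 × 1083 mm
S2: ⌊1083/2⌋ × 766 = 541 × 766 mm
S3: ⌊766/2⌋ × 541 = 383 × 541 mm
S4: ⌊541/2⌋ × 383 = 270 × 383 mm
S5: ⌊383/2⌋ × 270 = 191 × 270 mm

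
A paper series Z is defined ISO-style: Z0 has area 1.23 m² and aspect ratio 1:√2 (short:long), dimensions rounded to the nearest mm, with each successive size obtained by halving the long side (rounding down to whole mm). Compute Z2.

Let Z0's short side be w mm. w · w√2 = 1.23 m² = 1,230,000 mm², so w ≈ 932.6 mm and w√2 ≈ 1318.9 mm → Z0 = 933 × 1319 mm.
Z1: ⌊1319/2⌋ × 933 = 659 × 933 mm
Z2: ⌊933/2⌋ × 659 = 466 × 659 mm

466 × 659 mm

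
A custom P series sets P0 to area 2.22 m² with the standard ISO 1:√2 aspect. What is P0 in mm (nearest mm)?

Let the short side be w mm. Then w · w√2 = 2.22 m² = 2,220,000 mm².
w² = 2,220,000/√2, so w ≈ 1252.9 mm; long side = w√2 ≈ 1771.9 mm.

1253 × 1772 mm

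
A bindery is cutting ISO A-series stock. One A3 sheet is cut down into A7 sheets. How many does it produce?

Each ISO step halves the sheet: 1 × A3 → 2 × A4 → 4 × A5 → 8 × A6 → …
From A3 to A7 is 4 halving steps: 2^4 = 16.

16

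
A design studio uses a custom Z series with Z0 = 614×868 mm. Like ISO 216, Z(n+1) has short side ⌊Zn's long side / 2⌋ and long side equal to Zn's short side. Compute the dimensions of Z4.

153 × 217 mm

Z1: ⌊868/2⌋ × 614 = 434 × 614 mm
Z2: ⌊614/2⌋ × 434 = 307 × 434 mm
Z3: ⌊434/2⌋ × 307 = 217 × 307 mm
Z4: ⌊307/2⌋ × 217 = 153 × 217 mm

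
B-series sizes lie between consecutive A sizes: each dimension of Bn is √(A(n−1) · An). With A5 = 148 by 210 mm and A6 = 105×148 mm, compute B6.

Short side: √(148 · 105) = √15540 ≈ 124.7 → 125 mm
Long side: √(210 · 148) = √31080 ≈ 176.3 → 176 mm

125 × 176 mm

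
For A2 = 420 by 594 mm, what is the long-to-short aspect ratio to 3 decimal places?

594 / 420 = 1.414
Matches √2 ≈ 1.414 — the ISO 216 defining ratio.

1.414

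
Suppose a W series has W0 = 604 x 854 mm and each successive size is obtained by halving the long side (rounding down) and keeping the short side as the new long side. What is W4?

151 × 213 mm

W1: ⌊854/2⌋ × 604 = 427 × 604 mm
W2: ⌊604/2⌋ × 427 = 302 × 427 mm
W3: ⌊427/2⌋ × 302 = 213 × 302 mm
W4: ⌊302/2⌋ × 213 = 151 × 213 mm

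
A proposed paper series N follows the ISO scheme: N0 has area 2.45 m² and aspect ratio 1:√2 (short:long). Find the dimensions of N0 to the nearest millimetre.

1316 × 1861 mm

Let the short side be w mm. Then w · w√2 = 2.45 m² = 2,450,000 mm².
w² = 2,450,000/√2, so w ≈ 1316.2 mm; long side = w√2 ≈ 1861.4 mm.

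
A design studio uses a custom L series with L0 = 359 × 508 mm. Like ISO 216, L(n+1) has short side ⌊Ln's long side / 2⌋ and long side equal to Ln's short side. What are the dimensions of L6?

L1: ⌊508/2⌋ × 359 = 254 × 359 mm
L2: ⌊359/2⌋ × 254 = 179 × 254 mm
L3: ⌊254/2⌋ × 179 = 127 × 179 mm
L4: ⌊179/2⌋ × 127 = 89 × 127 mm
L5: ⌊127/2⌋ × 89 = 63 × 89 mm
L6: ⌊89/2⌋ × 63 = 44 × 63 mm

44 × 63 mm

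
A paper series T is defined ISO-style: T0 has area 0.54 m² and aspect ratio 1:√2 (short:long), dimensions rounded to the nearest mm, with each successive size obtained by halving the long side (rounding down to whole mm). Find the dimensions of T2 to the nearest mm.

Let T0's short side be w mm. w · w√2 = 0.54 m² = 540,000 mm², so w ≈ 617.9 mm and w√2 ≈ 873.9 mm → T0 = 618 × 874 mm.
T1: ⌊874/2⌋ × 618 = 437 × 618 mm
T2: ⌊618/2⌋ × 437 = 309 × 437 mm

309 × 437 mm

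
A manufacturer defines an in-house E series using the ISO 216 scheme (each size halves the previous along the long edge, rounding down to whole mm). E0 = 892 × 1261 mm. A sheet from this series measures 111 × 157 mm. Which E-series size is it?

E6

E0: 892 × 1261 mm
E1: 630 × 892 mm
E2: 446 × 630 mm
E3: 315 × 446 mm
E4: 223 × 315 mm
E5: 157 × 223 mm
E6: 111 × 157 mm
E7: 78 × 111 mm
→ matches E6.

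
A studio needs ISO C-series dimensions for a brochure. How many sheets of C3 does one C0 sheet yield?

8

Each ISO step halves the sheet: 1 × C0 → 2 × C1 → 4 × C2 → 8 × C3
From C0 to C3 is 3 halving steps: 2^3 = 8.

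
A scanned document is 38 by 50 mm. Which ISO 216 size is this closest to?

A9 (37 × 52 mm)

Aspect ratio 50/38 ≈ 1.316 (ISO target is √2 ≈ 1.414).
In the A-series (A0 area = 1 m²): A9 = 37 × 52 mm.
Off by 3 mm total — nearest standard size.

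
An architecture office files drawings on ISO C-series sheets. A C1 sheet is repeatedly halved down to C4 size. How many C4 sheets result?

Each ISO step halves the sheet: 1 × C1 → 2 × C2 → 4 × C3 → 8 × C4
From C1 to C4 is 3 halving steps: 2^3 = 8.

8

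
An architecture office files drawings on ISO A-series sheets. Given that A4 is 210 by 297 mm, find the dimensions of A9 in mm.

A5: ⌊297/2⌋ × 210 = 148 × 210 mm
A6: ⌊210/2⌋ × 148 = 105 × 148 mm
A7: ⌊148/2⌋ × 105 = 74 × 105 mm
A8: ⌊105/2⌋ × 74 = 52 × 74 mm
A9: ⌊74/2⌋ × 52 = 37 × 52 mm

37 × 52 mm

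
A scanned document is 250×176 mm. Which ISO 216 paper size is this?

Aspect ratio 250/176 ≈ 1.420 — close to the ISO √2 ≈ 1.414.
In the B-series (B0 = 1000 × 1414 mm): B5 = 176 × 250 mm.

B5 (176 × 250 mm)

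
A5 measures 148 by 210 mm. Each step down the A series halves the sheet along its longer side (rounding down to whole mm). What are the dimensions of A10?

A6: ⌊210/2⌋ × 148 = 105 × 148 mm
A7: ⌊148/2⌋ × 105 = 74 × 105 mm
A8: ⌊105/2⌋ × 74 = 52 × 74 mm
A9: ⌊74/2⌋ × 52 = 37 × 52 mm
A10: ⌊52/2⌋ × 37 = 26 × 37 mm

26 × 37 mm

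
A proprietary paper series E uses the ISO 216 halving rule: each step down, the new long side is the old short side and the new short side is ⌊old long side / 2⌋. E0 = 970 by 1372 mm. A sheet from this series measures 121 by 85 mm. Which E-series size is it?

E0: 970 × 1372 mm
E1: 686 × 970 mm
E2: 485 × 686 mm
E3: 343 × 485 mm
E4: 242 × 343 mm
E5: 171 × 242 mm
E6: 121 × 171 mm
E7: 85 × 121 mm
E8: 60 × 85 mm
→ matches E7.

E7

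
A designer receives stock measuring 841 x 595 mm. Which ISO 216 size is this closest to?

A1 (594 × 841 mm)

Aspect ratio 841/595 ≈ 1.413 — close to the ISO √2 ≈ 1.414.
In the A-series (A0 area = 1 m²): A1 = 594 × 841 mm.
Off by 1 mm total — nearest standard size.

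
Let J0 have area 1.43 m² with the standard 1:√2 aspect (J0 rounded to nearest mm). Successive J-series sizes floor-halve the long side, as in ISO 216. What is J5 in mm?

Let J0's short side be w mm. w · w√2 = 1.43 m² = 1,430,000 mm², so w ≈ 1005.6 mm and w√2 ≈ 1422.1 mm → J0 = 1006 × 1422 mm.
J1: ⌊1422/2⌋ × 1006 = 711 × 1006 mm
J2: ⌊1006/2⌋ × 711 = 503 × 711 mm
J3: ⌊711/2⌋ × 503 = 355 × 503 mm
J4: ⌊503/2⌋ × 355 = 251 × 355 mm
J5: ⌊355/2⌋ × 251 = 177 × 251 mm

177 × 251 mm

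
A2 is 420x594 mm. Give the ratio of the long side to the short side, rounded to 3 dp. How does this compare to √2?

594 / 420 = 1.414
Matches √2 ≈ 1.414 — the ISO 216 defining ratio.

1.414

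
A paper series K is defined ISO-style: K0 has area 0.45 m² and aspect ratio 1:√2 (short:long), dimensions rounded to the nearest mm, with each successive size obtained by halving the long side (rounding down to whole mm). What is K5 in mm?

Let K0's short side be w mm. w · w√2 = 0.45 m² = 450,000 mm², so w ≈ 564.1 mm and w√2 ≈ 797.7 mm → K0 = 564 × 798 mm.
K1: ⌊798/2⌋ × 564 = 399 × 564 mm
K2: ⌊564/2⌋ × 399 = 282 × 399 mm
K3: ⌊399/2⌋ × 282 = 199 × 282 mm
K4: ⌊282/2⌋ × 199 = 141 × 199 mm
K5: ⌊199/2⌋ × 141 = 99 × 141 mm

99 × 141 mm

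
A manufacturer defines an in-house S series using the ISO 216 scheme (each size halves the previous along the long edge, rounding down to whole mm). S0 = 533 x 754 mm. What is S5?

94 × 133 mm

S1: ⌊754/2⌋ × 533 = 377 × 533 mm
S2: ⌊533/2⌋ × 377 = 266 × 377 mm
S3: ⌊377/2⌋ × 266 = 188 × 266 mm
S4: ⌊266/2⌋ × 188 = 133 × 188 mm
S5: ⌊188/2⌋ × 133 = 94 × 133 mm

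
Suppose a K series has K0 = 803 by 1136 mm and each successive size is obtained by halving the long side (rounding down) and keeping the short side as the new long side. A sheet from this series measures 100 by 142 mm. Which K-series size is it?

K6

K0: 803 × 1136 mm
K1: 568 × 803 mm
K2: 401 × 568 mm
K3: 284 × 401 mm
K4: 200 × 284 mm
K5: 142 × 200 mm
K6: 100 × 142 mm
K7: 71 × 100 mm
→ matches K6.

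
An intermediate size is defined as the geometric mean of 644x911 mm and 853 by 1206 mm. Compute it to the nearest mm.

Short side: √(644 · 853) = √549332 ≈ 741.2 → 741 mm
Long side: √(911 · 1206) = √1098666 ≈ 1048.2 → 1048 mm

741 × 1048 mm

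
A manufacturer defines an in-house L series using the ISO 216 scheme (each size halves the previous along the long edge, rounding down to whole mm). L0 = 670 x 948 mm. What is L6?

L1: ⌊948/2⌋ × 670 = 474 × 670 mm
L2: ⌊670/2⌋ × 474 = 335 × 474 mm
L3: ⌊474/2⌋ × 335 = 237 × 335 mm
L4: ⌊335/2⌋ × 237 = 167 × 237 mm
L5: ⌊237/2⌋ × 167 = 118 × 167 mm
L6: ⌊167/2⌋ × 118 = 83 × 118 mm

83 × 118 mm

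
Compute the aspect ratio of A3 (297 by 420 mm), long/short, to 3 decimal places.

1.414

420 / 297 = 1.414
Matches √2 ≈ 1.414 — the ISO 216 defining ratio.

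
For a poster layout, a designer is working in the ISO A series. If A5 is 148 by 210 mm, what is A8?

A6: ⌊210/2⌋ × 148 = 105 × 148 mm
A7: ⌊148/2⌋ × 105 = 74 × 105 mm
A8: ⌊105/2⌋ × 74 = 52 × 74 mm

52 × 74 mm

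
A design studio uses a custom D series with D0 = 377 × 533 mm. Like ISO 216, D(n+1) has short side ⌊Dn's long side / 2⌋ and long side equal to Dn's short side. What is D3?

133 × 188 mm

D1: ⌊533/2⌋ × 377 = 266 × 377 mm
D2: ⌊377/2⌋ × 266 = 188 × 266 mm
D3: ⌊266/2⌋ × 188 = 133 × 188 mm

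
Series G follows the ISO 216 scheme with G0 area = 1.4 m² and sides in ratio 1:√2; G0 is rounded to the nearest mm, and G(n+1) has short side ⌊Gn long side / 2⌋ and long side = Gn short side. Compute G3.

351 × 497 mm

Let G0's short side be w mm. w · w√2 = 1.4 m² = 1,400,000 mm², so w ≈ 995.0 mm and w√2 ≈ 1407.1 mm → G0 = 995 × 1407 mm.
G1: ⌊1407/2⌋ × 995 = 703 × 995 mm
G2: ⌊995/2⌋ × 703 = 497 × 703 mm
G3: ⌊703/2⌋ × 497 = 351 × 497 mm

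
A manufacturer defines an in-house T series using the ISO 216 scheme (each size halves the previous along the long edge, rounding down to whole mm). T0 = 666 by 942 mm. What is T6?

T1: ⌊942/2⌋ × 666 = 471 × 666 mm
T2: ⌊666/2⌋ × 471 = 333 × 471 mm
T3: ⌊471/2⌋ × 333 = 235 × 333 mm
T4: ⌊333/2⌋ × 235 = 166 × 235 mm
T5: ⌊235/2⌋ × 166 = 117 × 166 mm
T6: ⌊166/2⌋ × 117 = 83 × 117 mm

83 × 117 mm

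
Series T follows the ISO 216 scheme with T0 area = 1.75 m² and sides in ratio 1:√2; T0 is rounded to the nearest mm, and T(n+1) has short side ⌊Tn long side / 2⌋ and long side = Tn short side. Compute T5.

Let T0's short side be w mm. w · w√2 = 1.75 m² = 1,750,000 mm², so w ≈ 1112.4 mm and w√2 ≈ 1573.2 mm → T0 = 1112 × 1573 mm.
T1: ⌊1573/2⌋ × 1112 = 786 × 1112 mm
T2: ⌊1112/2⌋ × 786 = 556 × 786 mm
T3: ⌊786/2⌋ × 556 = 393 × 556 mm
T4: ⌊556/2⌋ × 393 = 278 × 393 mm
T5: ⌊393/2⌋ × 278 = 196 × 278 mm

196 × 278 mm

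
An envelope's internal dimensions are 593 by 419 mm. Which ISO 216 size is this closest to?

A2 (420 × 594 mm)

Aspect ratio 593/419 ≈ 1.415 — close to the ISO √2 ≈ 1.414.
In the A-series (A0 area = 1 m²): A2 = 420 × 594 mm.
Off by 2 mm total — nearest standard size.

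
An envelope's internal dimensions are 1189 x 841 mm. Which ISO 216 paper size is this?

Aspect ratio 1189/841 ≈ 1.414 — close to the ISO √2 ≈ 1.414.
In the A-series (A0 area = 1 m²): A0 = 841 × 1189 mm.

A0 (841 × 1189 mm)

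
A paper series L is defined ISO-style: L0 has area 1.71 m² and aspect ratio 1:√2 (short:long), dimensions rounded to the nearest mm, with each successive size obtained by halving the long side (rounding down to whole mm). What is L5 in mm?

Let L0's short side be w mm. w · w√2 = 1.71 m² = 1,710,000 mm², so w ≈ 1099.6 mm and w√2 ≈ 1555.1 mm → L0 = 1100 × 1555 mm.
L1: ⌊1555/2⌋ × 1100 = 777 × 1100 mm
L2: ⌊1100/2⌋ × 777 = 550 × 777 mm
L3: ⌊777/2⌋ × 550 = 388 × 550 mm
L4: ⌊550/2⌋ × 388 = 275 × 388 mm
L5: ⌊388/2⌋ × 275 = 194 × 275 mm

194 × 275 mm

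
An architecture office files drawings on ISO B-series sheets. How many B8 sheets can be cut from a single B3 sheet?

B3 = 353 × 500 mm; B8 = 62 × 88 mm.
Each halving step doubles the count; 5 steps from B3 to B8.
2^5 = 32.

32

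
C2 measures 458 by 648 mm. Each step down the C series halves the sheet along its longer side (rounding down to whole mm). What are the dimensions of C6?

C3: ⌊648/2⌋ × 458 = 324 × 458 mm
C4: ⌊458/2⌋ × 324 = 229 × 324 mm
C5: ⌊324/2⌋ × 229 = 162 × 229 mm
C6: ⌊229/2⌋ × 162 = 114 × 162 mm

114 × 162 mm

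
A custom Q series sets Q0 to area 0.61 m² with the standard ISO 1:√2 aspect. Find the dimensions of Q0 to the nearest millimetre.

657 × 929 mm

Let the short side be w mm. Then w · w√2 = 0.61 m² = 610,000 mm².
w² = 610,000/√2, so w ≈ 656.8 mm; long side = w√2 ≈ 928.8 mm.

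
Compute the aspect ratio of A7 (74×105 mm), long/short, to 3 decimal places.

1.419

105 / 74 = 1.419
ISO 216 targets √2 ≈ 1.414; the +0.005 deviation is from mm rounding.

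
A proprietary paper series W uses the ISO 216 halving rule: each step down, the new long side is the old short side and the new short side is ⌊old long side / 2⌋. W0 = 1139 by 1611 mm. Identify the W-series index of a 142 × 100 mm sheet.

W0: 1139 × 1611 mm
W1: 805 × 1139 mm
W2: 569 × 805 mm
W3: 402 × 569 mm
W4: 284 × 402 mm
W5: 201 × 284 mm
W6: 142 × 201 mm
W7: 100 × 142 mm
W8: 71 × 100 mm
→ matches W7.

W7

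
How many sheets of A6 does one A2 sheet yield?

A2 = 420 × 594 mm; A6 = 105 × 148 mm.
Each halving step doubles the count; 4 steps from A2 to A6.
2^4 = 16.

16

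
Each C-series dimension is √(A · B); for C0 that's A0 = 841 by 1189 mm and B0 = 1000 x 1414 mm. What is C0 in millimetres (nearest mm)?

917 × 1297 mm

Short: √(841 · 1000) = √841000 ≈ 917.1 mm.
Long: √(1189 · 1414) = √1681246 ≈ 1296.6 mm.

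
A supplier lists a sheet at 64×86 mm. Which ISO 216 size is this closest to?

Aspect ratio 86/64 ≈ 1.344 (ISO target is √2 ≈ 1.414).
In the B-series (B0 = 1000 × 1414 mm): B8 = 62 × 88 mm.
Off by 4 mm total — nearest standard size.

B8 (62 × 88 mm)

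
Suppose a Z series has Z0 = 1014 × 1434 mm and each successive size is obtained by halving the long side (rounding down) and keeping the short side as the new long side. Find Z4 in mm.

253 × 358 mm

Z1: ⌊1434/2⌋ × 1014 = 717 × 1014 mm
Z2: ⌊1014/2⌋ × 717 = 507 × 717 mm
Z3: ⌊717/2⌋ × 507 = 358 × 507 mm
Z4: ⌊507/2⌋ × 358 = 253 × 358 mm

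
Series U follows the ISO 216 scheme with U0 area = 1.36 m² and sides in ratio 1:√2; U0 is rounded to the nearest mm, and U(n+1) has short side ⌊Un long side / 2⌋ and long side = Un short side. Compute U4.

245 × 346 mm

Let U0's short side be w mm. w · w√2 = 1.36 m² = 1,360,000 mm², so w ≈ 980.6 mm and w√2 ≈ 1386.8 mm → U0 = 981 × 1387 mm.
U1: ⌊1387/2⌋ × 981 = 693 × 981 mm
U2: ⌊981/2⌋ × 693 = 490 × 693 mm
U3: ⌊693/2⌋ × 490 = 346 × 490 mm
U4: ⌊490/2⌋ × 346 = 245 × 346 mm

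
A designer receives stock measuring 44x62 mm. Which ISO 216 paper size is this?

Aspect ratio 62/44 ≈ 1.409 — close to the ISO √2 ≈ 1.414.
In the B-series (B0 = 1000 × 1414 mm): B9 = 44 × 62 mm.

B9 (44 × 62 mm)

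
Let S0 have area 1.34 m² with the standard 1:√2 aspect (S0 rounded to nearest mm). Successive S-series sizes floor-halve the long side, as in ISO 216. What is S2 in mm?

486 × 688 mm

Let S0's short side be w mm. w · w√2 = 1.34 m² = 1,340,000 mm², so w ≈ 973.4 mm and w√2 ≈ 1376.6 mm → S0 = 973 × 1377 mm.
S1: ⌊1377/2⌋ × 973 = 688 × 973 mm
S2: ⌊973/2⌋ × 688 = 486 × 688 mm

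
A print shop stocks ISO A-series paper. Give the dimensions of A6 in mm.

105 × 148 mm

A0 = 841 × 1189 mm (A0 has area 1 m², aspect 1:√2).
A1: ⌊1189/2⌋ × 841 = 594 × 841 mm
A2: ⌊841/2⌋ × 594 = 420 × 594 mm
A3: ⌊594/2⌋ × 420 = 297 × 420 mm
A4: ⌊420/2⌋ × 297 = 210 × 297 mm
A5: ⌊297/2⌋ × 210 = 148 × 210 mm
A6: ⌊210/2⌋ × 148 = 105 × 148 mm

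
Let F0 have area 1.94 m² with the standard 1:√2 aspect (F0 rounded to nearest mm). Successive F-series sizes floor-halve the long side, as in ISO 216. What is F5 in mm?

207 × 292 mm

Let F0's short side be w mm. w · w√2 = 1.94 m² = 1,940,000 mm², so w ≈ 1171.2 mm and w√2 ≈ 1656.4 mm → F0 = 1171 × 1656 mm.
F1: ⌊1656/2⌋ × 1171 = 828 × 1171 mm
F2: ⌊1171/2⌋ × 828 = 585 × 828 mm
F3: ⌊828/2⌋ × 585 = 414 × 585 mm
F4: ⌊585/2⌋ × 414 = 292 × 414 mm
F5: ⌊414/2⌋ × 292 = 207 × 292 mm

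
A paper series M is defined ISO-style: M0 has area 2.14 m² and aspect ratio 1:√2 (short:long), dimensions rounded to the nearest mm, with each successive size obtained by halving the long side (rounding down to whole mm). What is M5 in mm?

Let M0's short side be w mm. w · w√2 = 2.14 m² = 2,140,000 mm², so w ≈ 1230.1 mm and w√2 ≈ 1739.7 mm → M0 = 1230 × 1740 mm.
M1: ⌊1740/2⌋ × 1230 = 870 × 1230 mm
M2: ⌊1230/2⌋ × 870 = 615 × 870 mm
M3: ⌊870/2⌋ × 615 = 435 × 615 mm
M4: ⌊615/2⌋ × 435 = 307 × 435 mm
M5: ⌊435/2⌋ × 307 = 217 × 307 mm

217 × 307 mm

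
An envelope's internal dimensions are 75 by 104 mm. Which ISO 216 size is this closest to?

A7 (74 × 105 mm)

Aspect ratio 104/75 ≈ 1.387 (ISO target is √2 ≈ 1.414).
In the A-series (A0 area = 1 m²): A7 = 74 × 105 mm.
Off by 2 mm total — nearest standard size.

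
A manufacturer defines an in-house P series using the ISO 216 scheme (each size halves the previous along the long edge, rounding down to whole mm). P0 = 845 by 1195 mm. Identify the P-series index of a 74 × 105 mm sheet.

P0: 845 × 1195 mm
P1: 597 × 845 mm
P2: 422 × 597 mm
P3: 298 × 422 mm
P4: 211 × 298 mm
P5: 149 × 211 mm
P6: 105 × 149 mm
P7: 74 × 105 mm
P8: 52 × 74 mm
→ matches P7.

P7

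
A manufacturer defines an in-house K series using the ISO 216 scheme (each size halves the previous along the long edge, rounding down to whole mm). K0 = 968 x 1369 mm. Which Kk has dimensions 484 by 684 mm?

K2

K0: 968 × 1369 mm
K1: 684 × 968 mm
K2: 484 × 684 mm
K3: 342 × 484 mm
→ matches K2.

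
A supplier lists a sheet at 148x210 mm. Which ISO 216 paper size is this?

Aspect ratio 210/148 ≈ 1.419 — close to the ISO √2 ≈ 1.414.
In the A-series (A0 area = 1 m²): A5 = 148 × 210 mm.

A5 (148 × 210 mm)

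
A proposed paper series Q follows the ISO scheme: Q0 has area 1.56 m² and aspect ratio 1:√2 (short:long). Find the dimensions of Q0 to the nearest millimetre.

1050 × 1485 mm

Let the short side be w mm. Then w · w√2 = 1.56 m² = 1,560,000 mm².
w² = 1,560,000/√2, so w ≈ 1050.3 mm; long side = w√2 ≈ 1485.3 mm.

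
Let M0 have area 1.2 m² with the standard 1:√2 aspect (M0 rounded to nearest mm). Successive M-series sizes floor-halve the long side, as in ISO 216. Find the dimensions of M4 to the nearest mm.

230 × 325 mm

Let M0's short side be w mm. w · w√2 = 1.2 m² = 1,200,000 mm², so w ≈ 921.2 mm and w√2 ≈ 1302.7 mm → M0 = 921 × 1303 mm.
M1: ⌊1303/2⌋ × 921 = 651 × 921 mm
M2: ⌊921/2⌋ × 651 = 460 × 651 mm
M3: ⌊651/2⌋ × 460 = 325 × 460 mm
M4: ⌊460/2⌋ × 325 = 230 × 325 mm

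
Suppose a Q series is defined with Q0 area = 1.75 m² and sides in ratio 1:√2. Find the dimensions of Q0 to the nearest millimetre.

Let the short side be w mm. Then w · w√2 = 1.75 m² = 1,750,000 mm².
w² = 1,750,000/√2, so w ≈ 1112.4 mm; long side = w√2 ≈ 1573.2 mm.

1112 × 1573 mm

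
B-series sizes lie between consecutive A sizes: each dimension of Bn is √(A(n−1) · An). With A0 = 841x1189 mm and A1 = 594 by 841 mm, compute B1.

707 × 1000 mm

Short side: √(841 · 594) = √499554 ≈ 706.8 → 707 mm
Long side: √(1189 · 841) = √999949 ≈ 1000.0 → 1000 mm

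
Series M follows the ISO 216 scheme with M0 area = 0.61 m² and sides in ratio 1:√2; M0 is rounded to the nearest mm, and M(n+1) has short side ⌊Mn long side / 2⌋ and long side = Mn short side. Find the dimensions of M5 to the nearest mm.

Let M0's short side be w mm. w · w√2 = 0.61 m² = 610,000 mm², so w ≈ 656.8 mm and w√2 ≈ 928.8 mm → M0 = 657 × 929 mm.
M1: ⌊929/2⌋ × 657 = 464 × 657 mm
M2: ⌊657/2⌋ × 464 = 328 × 464 mm
M3: ⌊464/2⌋ × 328 = 232 × 328 mm
M4: ⌊328/2⌋ × 232 = 164 × 232 mm
M5: ⌊232/2⌋ × 164 = 116 × 164 mm

116 × 164 mm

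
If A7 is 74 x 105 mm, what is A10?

A8: ⌊105/2⌋ × 74 = 52 × 74 mm
A9: ⌊74/2⌋ × 52 = 37 × 52 mm
A10: ⌊52/2⌋ × 37 = 26 × 37 mm

26 × 37 mm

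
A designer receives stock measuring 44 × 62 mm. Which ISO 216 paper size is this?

B9 (44 × 62 mm)

Aspect ratio 62/44 ≈ 1.409 — close to the ISO √2 ≈ 1.414.
In the B-series (B0 = 1000 × 1414 mm): B9 = 44 × 62 mm.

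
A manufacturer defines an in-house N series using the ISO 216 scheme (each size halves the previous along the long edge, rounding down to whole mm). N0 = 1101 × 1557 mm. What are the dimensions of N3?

N1: ⌊1557/2⌋ × 1101 = 778 × 1101 mm
N2: ⌊1101/2⌋ × 778 = 550 × 778 mm
N3: ⌊778/2⌋ × 550 = 389 × 550 mm

389 × 550 mm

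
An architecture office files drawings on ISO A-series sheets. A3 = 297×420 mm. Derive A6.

A4: ⌊420/2⌋ × 297 = 210 × 297 mm
A5: ⌊297/2⌋ × 210 = 148 × 210 mm
A6: ⌊210/2⌋ × 148 = 105 × 148 mm

105 × 148 mm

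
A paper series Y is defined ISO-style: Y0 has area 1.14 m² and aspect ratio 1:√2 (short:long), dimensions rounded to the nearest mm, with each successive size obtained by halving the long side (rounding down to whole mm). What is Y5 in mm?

158 × 224 mm

Let Y0's short side be w mm. w · w√2 = 1.14 m² = 1,140,000 mm², so w ≈ 897.8 mm and w√2 ≈ 1269.7 mm → Y0 = 898 × 1270 mm.
Y1: ⌊1270/2⌋ × 898 = 635 × 898 mm
Y2: ⌊898/2⌋ × 635 = 449 × 635 mm
Y3: ⌊635/2⌋ × 449 = 317 × 449 mm
Y4: ⌊449/2⌋ × 317 = 224 × 317 mm
Y5: ⌊317/2⌋ × 224 = 158 × 224 mm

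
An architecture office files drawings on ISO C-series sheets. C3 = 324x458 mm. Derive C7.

C4: ⌊458/2⌋ × 324 = 229 × 324 mm
C5: ⌊324/2⌋ × 229 = 162 × 229 mm
C6: ⌊229/2⌋ × 162 = 114 × 162 mm
C7: ⌊162/2⌋ × 114 = 81 × 114 mm

81 × 114 mm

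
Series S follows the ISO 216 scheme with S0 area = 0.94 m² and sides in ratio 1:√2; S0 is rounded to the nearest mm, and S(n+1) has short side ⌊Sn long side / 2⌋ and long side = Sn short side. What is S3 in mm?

Let S0's short side be w mm. w · w√2 = 0.94 m² = 940,000 mm², so w ≈ 815.3 mm and w√2 ≈ 1153.0 mm → S0 = 815 × 1153 mm.
S1: ⌊1153/2⌋ × 815 = 576 × 815 mm
S2: ⌊815/2⌋ × 576 = 407 × 576 mm
S3: ⌊576/2⌋ × 407 = 288 × 407 mm

288 × 407 mm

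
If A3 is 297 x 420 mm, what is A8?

52 × 74 mm

A4: ⌊420/2⌋ × 297 = 210 × 297 mm
A5: ⌊297/2⌋ × 210 = 148 × 210 mm
A6: ⌊210/2⌋ × 148 = 105 × 148 mm
A7: ⌊148/2⌋ × 105 = 74 × 105 mm
A8: ⌊105/2⌋ × 74 = 52 × 74 mm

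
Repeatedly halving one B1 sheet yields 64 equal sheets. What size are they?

B7

64 = 2^6, so 6 halving steps.
B1 → B2 → … → B7 after 6 steps.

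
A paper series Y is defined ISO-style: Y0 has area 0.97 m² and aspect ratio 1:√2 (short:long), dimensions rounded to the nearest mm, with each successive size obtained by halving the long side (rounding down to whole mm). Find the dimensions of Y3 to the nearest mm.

292 × 414 mm

Let Y0's short side be w mm. w · w√2 = 0.97 m² = 970,000 mm², so w ≈ 828.2 mm and w√2 ≈ 1171.2 mm → Y0 = 828 × 1171 mm.
Y1: ⌊1171/2⌋ × 828 = 585 × 828 mm
Y2: ⌊828/2⌋ × 585 = 414 × 585 mm
Y3: ⌊585/2⌋ × 414 = 292 × 414 mm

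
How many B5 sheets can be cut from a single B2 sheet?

8

Each ISO step halves the sheet: 1 × B2 → 2 × B3 → 4 × B4 → 8 × B5
From B2 to B5 is 3 halving steps: 2^3 = 8.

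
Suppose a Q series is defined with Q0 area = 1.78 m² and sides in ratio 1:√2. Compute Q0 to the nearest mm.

1122 × 1587 mm

Let the short side be w mm. Then w · w√2 = 1.78 m² = 1,780,000 mm².
w² = 1,780,000/√2, so w ≈ 1121.9 mm; long side = w√2 ≈ 1586.6 mm.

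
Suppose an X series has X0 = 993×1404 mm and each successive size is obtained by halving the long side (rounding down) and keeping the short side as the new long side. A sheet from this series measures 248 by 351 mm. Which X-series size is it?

X0: 993 × 1404 mm
X1: 702 × 993 mm
X2: 496 × 702 mm
X3: 351 × 496 mm
X4: 248 × 351 mm
X5: 175 × 248 mm
→ matches X4.

X4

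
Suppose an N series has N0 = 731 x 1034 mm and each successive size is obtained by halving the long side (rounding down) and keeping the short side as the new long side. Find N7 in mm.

64 × 91 mm

N1 = 517 × 731 mm (from N0 by 1 halving).
N2: ⌊731/2⌋ × 517 = 365 × 517 mm
N3: ⌊517/2⌋ × 365 = 258 × 365 mm
N4: ⌊365/2⌋ × 258 = 182 × 258 mm
N5: ⌊258/2⌋ × 182 = 129 × 182 mm
N6: ⌊182/2⌋ × 129 = 91 × 129 mm
N7: ⌊129/2⌋ × 91 = 64 × 91 mm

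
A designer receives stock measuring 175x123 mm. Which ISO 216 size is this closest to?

Aspect ratio 175/123 ≈ 1.423 — close to the ISO √2 ≈ 1.414.
In the B-series (B0 = 1000 × 1414 mm): B6 = 125 × 176 mm.
Off by 3 mm total — nearest standard size.

B6 (125 × 176 mm)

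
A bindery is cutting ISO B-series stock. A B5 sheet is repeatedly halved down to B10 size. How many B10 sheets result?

32

B5 = 176 × 250 mm; B10 = 31 × 44 mm.
Each halving step doubles the count; 5 steps from B5 to B10.
2^5 = 32.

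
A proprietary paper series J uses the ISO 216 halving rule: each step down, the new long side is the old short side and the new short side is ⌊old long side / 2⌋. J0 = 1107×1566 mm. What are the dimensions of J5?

J1: ⌊1566/2⌋ × 1107 = 783 × 1107 mm
J2: ⌊1107/2⌋ × 783 = 553 × 783 mm
J3: ⌊783/2⌋ × 553 = 391 × 553 mm
J4: ⌊553/2⌋ × 391 = 276 × 391 mm
J5: ⌊391/2⌋ × 276 = 195 × 276 mm

195 × 276 mm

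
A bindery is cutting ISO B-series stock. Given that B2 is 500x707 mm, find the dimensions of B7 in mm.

B3: ⌊707/2⌋ × 500 = 353 × 500 mm
B4: ⌊500/2⌋ × 353 = 250 × 353 mm
B5: ⌊353/2⌋ × 250 = 176 × 250 mm
B6: ⌊250/2⌋ × 176 = 125 × 176 mm
B7: ⌊176/2⌋ × 125 = 88 × 125 mm

88 × 125 mm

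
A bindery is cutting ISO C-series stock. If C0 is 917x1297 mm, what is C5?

162 × 229 mm

C1: ⌊1297/2⌋ × 917 = 648 × 917 mm
C2: ⌊917/2⌋ × 648 = 458 × 648 mm
C3: ⌊648/2⌋ × 458 = 324 × 458 mm
C4: ⌊458/2⌋ × 324 = 229 × 324 mm
C5: ⌊324/2⌋ × 229 = 162 × 229 mm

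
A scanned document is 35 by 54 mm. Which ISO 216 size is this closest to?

Aspect ratio 54/35 ≈ 1.543 (ISO target is √2 ≈ 1.414).
In the A-series (A0 area = 1 m²): A9 = 37 × 52 mm.
Off by 4 mm total — nearest standard size.

A9 (37 × 52 mm)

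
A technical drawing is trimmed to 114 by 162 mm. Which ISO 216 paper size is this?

Aspect ratio 162/114 ≈ 1.421 — close to the ISO √2 ≈ 1.414.
In the C-series (envelope sizes, between A and B): C6 = 114 × 162 mm.

C6 (114 × 162 mm)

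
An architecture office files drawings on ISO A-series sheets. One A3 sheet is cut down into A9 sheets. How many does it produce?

A3 = 297 × 420 mm; A9 = 37 × 52 mm.
Each halving step doubles the count; 6 steps from A3 to A9.
2^6 = 64.

64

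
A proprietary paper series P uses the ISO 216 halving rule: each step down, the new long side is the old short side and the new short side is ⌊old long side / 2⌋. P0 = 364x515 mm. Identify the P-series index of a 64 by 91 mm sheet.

P5

P0: 364 × 515 mm
P1: 257 × 364 mm
P2: 182 × 257 mm
P3: 128 × 182 mm
P4: 91 × 128 mm
P5: 64 × 91 mm
P6: 45 × 64 mm
→ matches P5.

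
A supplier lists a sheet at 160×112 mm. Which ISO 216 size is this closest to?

C6 (114 × 162 mm)

Aspect ratio 160/112 ≈ 1.429 — close to the ISO √2 ≈ 1.414.
In the C-series (envelope sizes, between A and B): C6 = 114 × 162 mm.
Off by 4 mm total — nearest standard size.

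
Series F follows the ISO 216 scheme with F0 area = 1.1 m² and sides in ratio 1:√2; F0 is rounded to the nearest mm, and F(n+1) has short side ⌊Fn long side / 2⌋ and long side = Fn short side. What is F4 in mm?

Let F0's short side be w mm. w · w√2 = 1.1 m² = 1,100,000 mm², so w ≈ 881.9 mm and w√2 ≈ 1247.3 mm → F0 = 882 × 1247 mm.
F1: ⌊1247/2⌋ × 882 = 623 × 882 mm
F2: ⌊882/2⌋ × 623 = 441 × 623 mm
F3: ⌊623/2⌋ × 441 = 311 × 441 mm
F4: ⌊441/2⌋ × 311 = 220 × 311 mm

220 × 311 mm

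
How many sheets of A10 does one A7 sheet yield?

A7 = 74 × 105 mm; A10 = 26 × 37 mm.
Each halving step doubles the count; 3 steps from A7 to A10.
2^3 = 8.

8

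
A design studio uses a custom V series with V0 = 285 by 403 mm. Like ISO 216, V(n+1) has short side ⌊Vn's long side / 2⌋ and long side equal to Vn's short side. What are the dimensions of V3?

100 × 142 mm

V1: ⌊403/2⌋ × 285 = 201 × 285 mm
V2: ⌊285/2⌋ × 201 = 142 × 201 mm
V3: ⌊201/2⌋ × 142 = 100 × 142 mm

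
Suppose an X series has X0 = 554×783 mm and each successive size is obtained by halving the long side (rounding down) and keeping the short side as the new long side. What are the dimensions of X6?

69 × 97 mm

X1: ⌊783/2⌋ × 554 = 391 × 554 mm
X2: ⌊554/2⌋ × 391 = 277 × 391 mm
X3: ⌊391/2⌋ × 277 = 195 × 277 mm
X4: ⌊277/2⌋ × 195 = 138 × 195 mm
X5: ⌊195/2⌋ × 138 = 97 × 138 mm
X6: ⌊138/2⌋ × 97 = 69 × 97 mm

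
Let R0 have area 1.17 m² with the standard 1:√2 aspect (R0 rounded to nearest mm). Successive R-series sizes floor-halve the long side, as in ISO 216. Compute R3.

321 × 455 mm

Let R0's short side be w mm. w · w√2 = 1.17 m² = 1,170,000 mm², so w ≈ 909.6 mm and w√2 ≈ 1286.3 mm → R0 = 910 × 1286 mm.
R1: ⌊1286/2⌋ × 910 = 643 × 910 mm
R2: ⌊910/2⌋ × 643 = 455 × 643 mm
R3: ⌊643/2⌋ × 455 = 321 × 455 mm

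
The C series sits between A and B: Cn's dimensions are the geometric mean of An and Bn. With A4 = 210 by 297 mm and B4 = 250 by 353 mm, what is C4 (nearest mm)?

229 × 324 mm

Short side: √(210 · 250) = √52500 ≈ 229.1 → 229 mm
Long side: √(297 · 353) = √104841 ≈ 323.8 → 324 mm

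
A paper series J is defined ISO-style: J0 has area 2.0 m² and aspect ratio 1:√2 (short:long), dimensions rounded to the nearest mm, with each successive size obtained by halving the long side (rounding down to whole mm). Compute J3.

Let J0's short side be w mm. w · w√2 = 2.0 m² = 2,000,000 mm², so w ≈ 1189.2 mm and w√2 ≈ 1681.8 mm → J0 = 1189 × 1682 mm.
J1: ⌊1682/2⌋ × 1189 = 841 × 1189 mm
J2: ⌊1189/2⌋ × 841 = 594 × 841 mm
J3: ⌊841/2⌋ × 594 = 420 × 594 mm

420 × 594 mm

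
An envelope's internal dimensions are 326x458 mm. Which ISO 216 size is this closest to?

C3 (324 × 458 mm)

Aspect ratio 458/326 ≈ 1.405 — close to the ISO √2 ≈ 1.414.
In the C-series (envelope sizes, between A and B): C3 = 324 × 458 mm.
Off by 2 mm total — nearest standard size.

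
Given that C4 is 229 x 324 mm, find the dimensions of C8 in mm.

C5: ⌊324/2⌋ × 229 = 162 × 229 mm
C6: ⌊229/2⌋ × 162 = 114 × 162 mm
C7: ⌊162/2⌋ × 114 = 81 × 114 mm
C8: ⌊114/2⌋ × 81 = 57 × 81 mm

57 × 81 mm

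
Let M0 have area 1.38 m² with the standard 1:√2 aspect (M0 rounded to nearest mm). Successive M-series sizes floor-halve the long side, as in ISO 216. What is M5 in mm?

Let M0's short side be w mm. w · w√2 = 1.38 m² = 1,380,000 mm², so w ≈ 987.8 mm and w√2 ≈ 1397.0 mm → M0 = 988 × 1397 mm.
M1: ⌊1397/2⌋ × 988 = 698 × 988 mm
M2: ⌊988/2⌋ × 698 = 494 × 698 mm
M3: ⌊698/2⌋ × 494 = 349 × 494 mm
M4: ⌊494/2⌋ × 349 = 247 × 349 mm
M5: ⌊349/2⌋ × 247 = 174 × 247 mm

174 × 247 mm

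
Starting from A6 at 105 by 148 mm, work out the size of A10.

26 × 37 mm

A7: ⌊148/2⌋ × 105 = 74 × 105 mm
A8: ⌊105/2⌋ × 74 = 52 × 74 mm
A9: ⌊74/2⌋ × 52 = 37 × 52 mm
A10: ⌊52/2⌋ × 37 = 26 × 37 mm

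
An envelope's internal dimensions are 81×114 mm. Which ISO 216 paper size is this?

Aspect ratio 114/81 ≈ 1.407 — close to the ISO √2 ≈ 1.414.
In the C-series (envelope sizes, between A and B): C7 = 81 × 114 mm.

C7 (81 × 114 mm)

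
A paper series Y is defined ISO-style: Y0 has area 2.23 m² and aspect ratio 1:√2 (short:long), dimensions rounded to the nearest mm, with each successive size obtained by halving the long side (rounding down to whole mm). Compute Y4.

Let Y0's short side be w mm. w · w√2 = 2.23 m² = 2,230,000 mm², so w ≈ 1255.7 mm and w√2 ≈ 1775.9 mm → Y0 = 1256 × 1776 mm.
Y1: ⌊1776/2⌋ × 1256 = 888 × 1256 mm
Y2: ⌊1256/2⌋ × 888 = 628 × 888 mm
Y3: ⌊888/2⌋ × 628 = 444 × 628 mm
Y4: ⌊628/2⌋ × 444 = 314 × 444 mm

314 × 444 mm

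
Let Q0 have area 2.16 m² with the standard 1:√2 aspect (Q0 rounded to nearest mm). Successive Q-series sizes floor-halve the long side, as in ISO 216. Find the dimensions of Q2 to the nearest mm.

618 × 874 mm

Let Q0's short side be w mm. w · w√2 = 2.16 m² = 2,160,000 mm², so w ≈ 1235.9 mm and w√2 ≈ 1747.8 mm → Q0 = 1236 × 1748 mm.
Q1: ⌊1748/2⌋ × 1236 = 874 × 1236 mm
Q2: ⌊1236/2⌋ × 874 = 618 × 874 mm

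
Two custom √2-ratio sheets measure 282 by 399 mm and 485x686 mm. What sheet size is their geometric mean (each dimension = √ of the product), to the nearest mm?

Short side: √(282 · 485) = √136770 ≈ 369.8 → 370 mm
Long side: √(399 · 686) = √273714 ≈ 523.2 → 523 mm

370 × 523 mm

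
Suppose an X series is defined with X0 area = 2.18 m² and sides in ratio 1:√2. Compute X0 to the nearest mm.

Let the short side be w mm. Then w · w√2 = 2.18 m² = 2,180,000 mm².
w² = 2,180,000/√2, so w ≈ 1241.6 mm; long side = w√2 ≈ 1755.8 mm.

1242 × 1756 mm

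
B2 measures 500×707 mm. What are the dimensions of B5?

B3: ⌊707/2⌋ × 500 = 353 × 500 mm
B4: ⌊500/2⌋ × 353 = 250 × 353 mm
B5: ⌊353/2⌋ × 250 = 176 × 250 mm

176 × 250 mm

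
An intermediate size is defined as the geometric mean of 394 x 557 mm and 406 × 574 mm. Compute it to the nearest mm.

Short side: √(394 · 406) = √159964 ≈ 400.0 → 400 mm
Long side: √(557 · 574) = √319718 ≈ 565.4 → 565 mm

400 × 565 mm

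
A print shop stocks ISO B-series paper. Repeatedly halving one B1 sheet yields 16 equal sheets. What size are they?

16 = 2^4, so 4 halving steps.
B1 → B2 → … → B5 after 4 steps.

B5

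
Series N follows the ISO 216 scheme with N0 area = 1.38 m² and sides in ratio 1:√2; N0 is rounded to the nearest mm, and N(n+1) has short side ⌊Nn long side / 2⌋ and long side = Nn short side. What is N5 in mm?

174 × 247 mm

Let N0's short side be w mm. w · w√2 = 1.38 m² = 1,380,000 mm², so w ≈ 987.8 mm and w√2 ≈ 1397.0 mm → N0 = 988 × 1397 mm.
N1: ⌊1397/2⌋ × 988 = 698 × 988 mm
N2: ⌊988/2⌋ × 698 = 494 × 698 mm
N3: ⌊698/2⌋ × 494 = 349 × 494 mm
N4: ⌊494/2⌋ × 349 = 247 × 349 mm
N5: ⌊349/2⌋ × 247 = 174 × 247 mm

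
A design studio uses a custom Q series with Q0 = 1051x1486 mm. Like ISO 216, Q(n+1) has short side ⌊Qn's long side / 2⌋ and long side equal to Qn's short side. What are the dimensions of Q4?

262 × 371 mm

Q1 = 743 × 1051 mm (from Q0 by 1 halving).
Q2: ⌊1051/2⌋ × 743 = 525 × 743 mm
Q3: ⌊743/2⌋ × 525 = 371 × 525 mm
Q4: ⌊525/2⌋ × 371 = 262 × 371 mm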